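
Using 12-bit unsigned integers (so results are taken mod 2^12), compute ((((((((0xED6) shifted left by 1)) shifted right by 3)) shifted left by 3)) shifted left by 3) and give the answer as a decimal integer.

3392

0xED6 = 111011010110
→ shifted left by 1 (mod 2^12) → 110110101100 = 3500
→ shifted right by 3 → 000110110101 = 437
→ shifted left by 3 (mod 2^12) → 110110101000 = 3496
→ shifted left by 3 (mod 2^12) → 110101000000 = 3392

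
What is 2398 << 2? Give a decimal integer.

2398 = 00100101011110
shift left by 2 → 10010101111000 = 9592
(equivalently, 2398 × 2^2 = 2398 × 4)

9592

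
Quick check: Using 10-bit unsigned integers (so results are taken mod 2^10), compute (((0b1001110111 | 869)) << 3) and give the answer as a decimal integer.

0b1001110111 = 1001110111
869 = 1101100101
→ | → 1101110111 = 887
→ << 3 (mod 2^10) → 1110111000 = 952

952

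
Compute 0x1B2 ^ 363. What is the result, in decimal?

0x1B2 = 110110010
363 = 101101011
XOR → 011011001 = 217

217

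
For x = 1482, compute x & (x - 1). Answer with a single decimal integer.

x = 10111001010 = 1482
x - 1 = 10111001001
AND   = 10111001000 = 1480
(x & (x - 1) clears the lowest set bit of x.)

1480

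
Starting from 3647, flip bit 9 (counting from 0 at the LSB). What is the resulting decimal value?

x = 111000111111
bit 9 is currently 1; toggle it via x ^ (1 << 9) = x ^ 512
→ 110000111111 = 3135

3135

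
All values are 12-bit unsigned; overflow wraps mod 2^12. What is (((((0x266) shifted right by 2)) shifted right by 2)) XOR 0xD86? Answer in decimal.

0x266 = 001001100110
→ shifted right by 2 → 000010011001 = 153
→ shifted right by 2 → 000000100110 = 38
0xD86 = 110110000110
→ XOR → 110110100000 = 3488

3488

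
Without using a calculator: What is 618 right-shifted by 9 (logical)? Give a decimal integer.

618 = 1001101010
shift right by 9 → 0000000001 = 1
(equivalently, floor(618 / 512))

1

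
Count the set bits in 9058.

6

9058 = 10001101100010
Count the 1s: 1 + 1 + 1 + 1 + 1 + 1 = 6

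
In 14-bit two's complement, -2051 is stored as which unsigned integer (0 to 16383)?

2051 in 14 bits: 00100000000011
Invert: 11011111111100
Add 1:  11011111111101 = 14333
(Check: 2^14 - 2051 = 16384 - 2051 = 14333.)

14333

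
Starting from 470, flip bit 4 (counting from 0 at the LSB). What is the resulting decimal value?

454

x = 0111010110
bit 4 is currently 1; toggle it via x ^ (1 << 4) = x ^ 16
→ 0111000110 = 454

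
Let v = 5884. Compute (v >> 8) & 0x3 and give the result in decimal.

2

v = 01011011111100
Shift right by 8: 010110
Mask low 2 bits: 10 = 2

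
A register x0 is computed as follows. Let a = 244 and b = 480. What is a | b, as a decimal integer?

244 = 011110100
480 = 111100000
 OR → 111110100 = 500

500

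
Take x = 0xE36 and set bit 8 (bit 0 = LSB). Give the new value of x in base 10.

x = 000111000110110
bit 8 is currently 0; set it via x | (1 << 8) = x | 256
→ 000111100110110 = 3894

3894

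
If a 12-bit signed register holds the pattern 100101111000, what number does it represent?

-1672

pattern = 100101111000 (MSB is 1 ⇒ negative)
Invert: 011010000111, add 1 → 011010001000 = 1672, so the value is -1672.
(Equivalently: 2424 - 2^12 = 2424 - 4096 = -1672.)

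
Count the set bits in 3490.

3490 = 110110100010
Count the 1s: 1 + 1 + 1 + 1 + 1 + 1 = 6

6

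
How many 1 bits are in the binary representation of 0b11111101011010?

n = 11111101011010
Count the 1s: 1 + 1 + 1 + 1 + 1 + 1 + 1 + 1 + 1 + 1 = 10

10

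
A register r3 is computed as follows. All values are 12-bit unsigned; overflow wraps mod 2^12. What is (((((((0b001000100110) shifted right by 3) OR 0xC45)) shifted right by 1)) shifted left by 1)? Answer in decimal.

0b001000100110 = 001000100110
→ shifted right by 3 → 000001000100 = 68
0xC45 = 110001000101
→ OR → 110001000101 = 3141
→ shifted right by 1 → 011000100010 = 1570
→ shifted left by 1 (mod 2^12) → 110001000100 = 3140

3140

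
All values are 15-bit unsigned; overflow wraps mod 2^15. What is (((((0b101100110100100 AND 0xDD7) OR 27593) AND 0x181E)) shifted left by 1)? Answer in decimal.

4120

0b101100110100100 = 101100110100100
0xDD7 = 000110111010111
→ AND → 000100110000100 = 2436
27593 = 110101111001001
→ OR → 110101111001101 = 27597
0x181E = 001100000011110
→ AND → 000100000001100 = 2060
→ shifted left by 1 (mod 2^15) → 001000000011000 = 4120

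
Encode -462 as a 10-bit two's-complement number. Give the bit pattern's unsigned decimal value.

562

462 in 10 bits: 0111001110
Invert: 1000110001
Add 1:  1000110010 = 562
(Check: 2^10 - 462 = 1024 - 462 = 562.)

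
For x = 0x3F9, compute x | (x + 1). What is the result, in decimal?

1019

x = 1111111001 = 1017
x + 1 = 1111111010
OR    = 1111111011 = 1019
(x | (x + 1) sets the lowest cleared bit.)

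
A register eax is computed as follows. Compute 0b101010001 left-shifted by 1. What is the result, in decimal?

674

x = 0101010001
shift left by 1 → 1010100010 = 674
(equivalently, 337 × 2^1 = 337 × 2)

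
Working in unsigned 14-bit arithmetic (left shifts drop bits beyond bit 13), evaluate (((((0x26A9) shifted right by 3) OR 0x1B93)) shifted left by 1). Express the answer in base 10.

0x26A9 = 10011010101001
→ shifted right by 3 → 00010011010101 = 1237
0x1B93 = 01101110010011
→ OR → 01111111010111 = 8151
→ shifted left by 1 (mod 2^14) → 11111110101110 = 16302

16302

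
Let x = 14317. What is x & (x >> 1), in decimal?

5092

x = 11011111101101 = 14317
x>>1 = 01101111110110
AND  = 01001111100100 = 5092
(x & (x >> 1) has a 1 wherever x has two consecutive 1 bits.)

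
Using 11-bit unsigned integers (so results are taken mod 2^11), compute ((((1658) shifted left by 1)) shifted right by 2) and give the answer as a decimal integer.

1658 = 11001111010
→ shifted left by 1 (mod 2^11) → 10011110100 = 1268
→ shifted right by 2 → 00100111101 = 317

317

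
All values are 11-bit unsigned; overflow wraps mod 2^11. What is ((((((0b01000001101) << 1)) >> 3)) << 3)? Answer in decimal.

1048

0b01000001101 = 01000001101
→ << 1 (mod 2^11) → 10000011010 = 1050
→ >> 3 → 00010000011 = 131
→ << 3 (mod 2^11) → 10000011000 = 1048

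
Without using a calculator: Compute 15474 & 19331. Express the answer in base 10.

2050

15474 = 011110001110010
19331 = 100101110000011
AND → 000100000000010 = 2050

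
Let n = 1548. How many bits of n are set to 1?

1548 = 11000001100
Count the 1s: 1 + 1 + 1 + 1 = 4

4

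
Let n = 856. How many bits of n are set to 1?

5

856 = 1101011000
Count the 1s: 1 + 1 + 1 + 1 + 1 = 5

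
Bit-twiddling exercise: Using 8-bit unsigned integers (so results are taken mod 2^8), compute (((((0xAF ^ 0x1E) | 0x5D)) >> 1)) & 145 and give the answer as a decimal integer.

16

0xAF = 10101111
0x1E = 00011110
→ ^ → 10110001 = 177
0x5D = 01011101
→ | → 11111101 = 253
→ >> 1 → 01111110 = 126
145 = 10010001
→ & → 00010000 = 16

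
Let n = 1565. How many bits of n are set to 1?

6

1565 = 11000011101
Count the 1s: 1 + 1 + 1 + 1 + 1 + 1 = 6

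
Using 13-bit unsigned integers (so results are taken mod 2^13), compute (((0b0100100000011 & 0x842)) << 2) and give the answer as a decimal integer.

8

0b0100100000011 = 0100100000011
0x842 = 0100001000010
→ & → 0100000000010 = 2050
→ << 2 (mod 2^13) → 0000000001000 = 8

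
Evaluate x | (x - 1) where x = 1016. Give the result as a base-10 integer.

x = 1111111000 = 1016
x - 1 = 1111110111
OR    = 1111111111 = 1023
(x | (x - 1) sets all bits below the lowest set bit.)

1023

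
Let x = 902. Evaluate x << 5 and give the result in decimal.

28864

902 = 000001110000110
shift left by 5 → 111000011000000 = 28864
(equivalently, 902 × 2^5 = 902 × 32)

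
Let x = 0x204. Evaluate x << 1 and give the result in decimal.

1032

0x204 = 01000000100
shift left by 1 → 10000001000 = 1032
(equivalently, 516 × 2^1 = 516 × 2)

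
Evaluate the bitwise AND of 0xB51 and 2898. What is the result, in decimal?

0xB51 = 101101010001
2898 = 101101010010
AND → 101101010000 = 2896

2896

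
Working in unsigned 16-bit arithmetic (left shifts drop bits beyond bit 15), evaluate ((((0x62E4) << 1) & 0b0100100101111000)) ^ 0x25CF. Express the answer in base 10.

0x62E4 = 0110001011100100
→ << 1 (mod 2^16) → 1100010111001000 = 50632
0b0100100101111000 = 0100100101111000
→ & → 0100000101001000 = 16712
0x25CF = 0010010111001111
→ ^ → 0110010010000111 = 25735

25735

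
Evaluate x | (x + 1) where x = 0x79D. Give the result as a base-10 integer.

x = 11110011101 = 1949
x + 1 = 11110011110
OR    = 11110011111 = 1951
(x | (x + 1) sets the lowest cleared bit.)

1951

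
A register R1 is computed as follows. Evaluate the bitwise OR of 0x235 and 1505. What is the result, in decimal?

0x235 = 01000110101
1505 = 10111100001
 OR → 11111110101 = 2037

2037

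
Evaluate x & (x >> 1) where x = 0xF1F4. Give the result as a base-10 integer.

28912

x = 1111000111110100 = 61940
x>>1 = 0111100011111010
AND  = 0111000011110000 = 28912
(x & (x >> 1) has a 1 wherever x has two consecutive 1 bits.)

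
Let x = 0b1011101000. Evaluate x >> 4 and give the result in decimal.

46

x = 1011101000
shift right by 4 → 0000101110 = 46
(equivalently, floor(744 / 16))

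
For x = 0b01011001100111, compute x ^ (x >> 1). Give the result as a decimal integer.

x = 1011001100111 = 5735
x>>1 = 0101100110011
XOR  = 1110101010100 = 7508
(x ^ (x >> 1) gives the standard binary-reflected Gray code of x.)

7508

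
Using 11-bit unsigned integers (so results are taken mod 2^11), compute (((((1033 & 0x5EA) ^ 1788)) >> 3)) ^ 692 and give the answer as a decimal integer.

1033 = 10000001001
0x5EA = 10111101010
→ & → 10000001000 = 1032
1788 = 11011111100
→ ^ → 01011110100 = 756
→ >> 3 → 00001011110 = 94
692 = 01010110100
→ ^ → 01011101010 = 746

746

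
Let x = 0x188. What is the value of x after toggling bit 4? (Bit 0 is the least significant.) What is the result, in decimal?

x = 00110001000
bit 4 is currently 0; toggle it via x ^ (1 << 4) = x ^ 16
→ 00110011000 = 408

408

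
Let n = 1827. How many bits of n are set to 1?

1827 = 11100100011
Count the 1s: 1 + 1 + 1 + 1 + 1 + 1 = 6

6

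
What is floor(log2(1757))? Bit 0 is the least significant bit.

1757 = 11011011101
The topmost 1 is at position 10 (since 2^10 = 1024 ≤ 1757 < 2048).

10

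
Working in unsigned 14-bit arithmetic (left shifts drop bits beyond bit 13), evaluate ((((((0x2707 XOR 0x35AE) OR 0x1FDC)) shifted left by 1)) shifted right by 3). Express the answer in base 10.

0x2707 = 10011100000111
0x35AE = 11010110101110
→ XOR → 01001010101001 = 4777
0x1FDC = 01111111011100
→ OR → 01111111111101 = 8189
→ shifted left by 1 (mod 2^14) → 11111111111010 = 16378
→ shifted right by 3 → 00011111111111 = 2047

2047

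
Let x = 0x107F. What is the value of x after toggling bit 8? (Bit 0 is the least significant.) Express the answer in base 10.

x = 01000001111111
bit 8 is currently 0; toggle it via x ^ (1 << 8) = x ^ 256
→ 01000101111111 = 4479

4479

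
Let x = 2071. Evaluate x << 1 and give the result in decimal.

4142

2071 = 0100000010111
shift left by 1 → 1000000101110 = 4142
(equivalently, 2071 × 2^1 = 2071 × 2)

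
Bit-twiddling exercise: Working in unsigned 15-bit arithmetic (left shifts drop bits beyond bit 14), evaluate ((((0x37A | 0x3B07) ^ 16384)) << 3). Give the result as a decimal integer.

0x37A = 000001101111010
0x3B07 = 011101100000111
→ | → 011101101111111 = 15231
16384 = 100000000000000
→ ^ → 111101101111111 = 31615
→ << 3 (mod 2^15) → 101101111111000 = 23544

23544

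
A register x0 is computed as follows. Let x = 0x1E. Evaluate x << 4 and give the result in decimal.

480

0x1E = 000011110
shift left by 4 → 111100000 = 480
(equivalently, 30 × 2^4 = 30 × 16)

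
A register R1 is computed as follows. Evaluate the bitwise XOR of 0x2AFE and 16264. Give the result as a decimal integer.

0x2AFE = 10101011111110
16264 = 11111110001000
XOR → 01010101110110 = 5494

5494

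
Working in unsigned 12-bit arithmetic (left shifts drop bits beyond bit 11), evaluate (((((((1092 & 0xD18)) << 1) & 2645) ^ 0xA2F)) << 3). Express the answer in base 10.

376

1092 = 010001000100
0xD18 = 110100011000
→ & → 010000000000 = 1024
→ << 1 (mod 2^12) → 100000000000 = 2048
2645 = 101001010101
→ & → 100000000000 = 2048
0xA2F = 101000101111
→ ^ → 001000101111 = 559
→ << 3 (mod 2^12) → 000101111000 = 376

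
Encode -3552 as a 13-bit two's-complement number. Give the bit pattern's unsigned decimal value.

4640

3552 in 13 bits: 0110111100000
Invert: 1001000011111
Add 1:  1001000100000 = 4640
(Check: 2^13 - 3552 = 8192 - 3552 = 4640.)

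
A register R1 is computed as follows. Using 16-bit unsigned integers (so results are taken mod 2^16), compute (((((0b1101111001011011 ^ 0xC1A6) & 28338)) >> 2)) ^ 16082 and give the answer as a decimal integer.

0b1101111001011011 = 1101111001011011
0xC1A6 = 1100000110100110
→ ^ → 0001111111111101 = 8189
28338 = 0110111010110010
→ & → 0000111010110000 = 3760
→ >> 2 → 0000001110101100 = 940
16082 = 0011111011010010
→ ^ → 0011110101111110 = 15742

15742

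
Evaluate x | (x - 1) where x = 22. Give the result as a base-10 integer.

x = 10110 = 22
x - 1 = 10101
OR    = 10111 = 23
(x | (x - 1) sets all bits below the lowest set bit.)

23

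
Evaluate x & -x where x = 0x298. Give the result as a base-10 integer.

8

x = 1010011000 = 664
-x (two's complement) = …0101101000
AND   = 0000001000 = 8
(x & -x isolates the lowest set bit of x.)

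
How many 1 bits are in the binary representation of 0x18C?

4

0x18C = 110001100
Count the 1s: 1 + 1 + 1 + 1 = 4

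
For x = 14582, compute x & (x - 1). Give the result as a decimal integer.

14580

x = 11100011110110 = 14582
x - 1 = 11100011110101
AND   = 11100011110100 = 14580
(x & (x - 1) clears the lowest set bit of x.)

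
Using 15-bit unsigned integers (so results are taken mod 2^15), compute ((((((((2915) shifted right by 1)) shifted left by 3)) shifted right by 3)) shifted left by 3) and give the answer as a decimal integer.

11656

2915 = 000101101100011
→ shifted right by 1 → 000010110110001 = 1457
→ shifted left by 3 (mod 2^15) → 010110110001000 = 11656
→ shifted right by 3 → 000010110110001 = 1457
→ shifted left by 3 (mod 2^15) → 010110110001000 = 11656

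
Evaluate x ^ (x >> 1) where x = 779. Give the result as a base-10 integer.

x = 1100001011 = 779
x>>1 = 0110000101
XOR  = 1010001110 = 654
(x ^ (x >> 1) gives the standard binary-reflected Gray code of x.)

654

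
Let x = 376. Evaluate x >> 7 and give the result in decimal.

2

376 = 101111000
shift right by 7 → 000000010 = 2
(equivalently, floor(376 / 128))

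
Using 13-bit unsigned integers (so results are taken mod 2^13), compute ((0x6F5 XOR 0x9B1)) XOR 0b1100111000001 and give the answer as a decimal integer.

0x6F5 = 0011011110101
0x9B1 = 0100110110001
→ XOR → 0111101000100 = 3908
0b1100111000001 = 1100111000001
→ XOR → 1011010000101 = 5765

5765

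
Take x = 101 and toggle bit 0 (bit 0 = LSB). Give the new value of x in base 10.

x = 000001100101
bit 0 is currently 1; toggle it via x ^ (1 << 0) = x ^ 1
→ 000001100100 = 100

100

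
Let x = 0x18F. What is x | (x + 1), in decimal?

x = 110001111 = 399
x + 1 = 110010000
OR    = 110011111 = 415
(x | (x + 1) sets the lowest cleared bit.)

415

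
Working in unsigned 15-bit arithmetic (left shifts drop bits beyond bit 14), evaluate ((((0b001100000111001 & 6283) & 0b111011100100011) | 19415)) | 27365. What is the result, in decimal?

31735

0b001100000111001 = 001100000111001
6283 = 001100010001011
→ & → 001100000001001 = 6153
0b111011100100011 = 111011100100011
→ & → 001000000000001 = 4097
19415 = 100101111010111
→ | → 101101111010111 = 23511
27365 = 110101011100101
→ | → 111101111110111 = 31735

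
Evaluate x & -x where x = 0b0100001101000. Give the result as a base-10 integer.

x = 100001101000 = 2152
-x (two's complement) = …011110011000
AND   = 000000001000 = 8
(x & -x isolates the lowest set bit of x.)

8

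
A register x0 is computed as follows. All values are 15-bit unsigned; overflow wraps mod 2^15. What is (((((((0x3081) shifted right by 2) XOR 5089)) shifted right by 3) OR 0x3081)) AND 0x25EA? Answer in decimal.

8680

0x3081 = 011000010000001
→ shifted right by 2 → 000110000100000 = 3104
5089 = 001001111100001
→ XOR → 001111111000001 = 8129
→ shifted right by 3 → 000001111111000 = 1016
0x3081 = 011000010000001
→ OR → 011001111111001 = 13305
0x25EA = 010010111101010
→ AND → 010000111101000 = 8680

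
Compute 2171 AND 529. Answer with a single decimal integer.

17

2171 = 100001111011
529 = 001000010001
AND → 000000010001 = 17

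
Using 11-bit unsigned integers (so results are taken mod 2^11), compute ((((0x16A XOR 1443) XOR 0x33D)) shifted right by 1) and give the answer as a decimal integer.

0x16A = 00101101010
1443 = 10110100011
→ XOR → 10011001001 = 1225
0x33D = 01100111101
→ XOR → 11111110100 = 2036
→ shifted right by 1 → 01111111010 = 1018

1018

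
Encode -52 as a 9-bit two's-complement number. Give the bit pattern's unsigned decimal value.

52 in 9 bits: 000110100
Invert: 111001011
Add 1:  111001100 = 460
(Check: 2^9 - 52 = 512 - 52 = 460.)

460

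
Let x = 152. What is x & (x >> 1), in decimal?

x = 10011000 = 152
x>>1 = 01001100
AND  = 00001000 = 8
(x & (x >> 1) has a 1 wherever x has two consecutive 1 bits.)

8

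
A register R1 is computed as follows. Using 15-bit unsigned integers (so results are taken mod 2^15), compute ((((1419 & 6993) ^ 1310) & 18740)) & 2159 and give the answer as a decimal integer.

4

1419 = 000010110001011
6993 = 001101101010001
→ & → 000000100000001 = 257
1310 = 000010100011110
→ ^ → 000010000011111 = 1055
18740 = 100100100110100
→ & → 000000000010100 = 20
2159 = 000100001101111
→ & → 000000000000100 = 4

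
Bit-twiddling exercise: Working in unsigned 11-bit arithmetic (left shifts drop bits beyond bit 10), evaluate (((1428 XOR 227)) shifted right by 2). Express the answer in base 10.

1428 = 10110010100
227 = 00011100011
→ XOR → 10101110111 = 1399
→ shifted right by 2 → 00101011101 = 349

349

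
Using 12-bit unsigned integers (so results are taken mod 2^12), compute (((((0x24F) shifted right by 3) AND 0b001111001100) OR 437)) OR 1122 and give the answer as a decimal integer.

0x24F = 001001001111
→ shifted right by 3 → 000001001001 = 73
0b001111001100 = 001111001100
→ AND → 000001001000 = 72
437 = 000110110101
→ OR → 000111111101 = 509
1122 = 010001100010
→ OR → 010111111111 = 1535

1535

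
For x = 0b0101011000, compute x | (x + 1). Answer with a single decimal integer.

x = 101011000 = 344
x + 1 = 101011001
OR    = 101011001 = 345
(x | (x + 1) sets the lowest cleared bit.)

345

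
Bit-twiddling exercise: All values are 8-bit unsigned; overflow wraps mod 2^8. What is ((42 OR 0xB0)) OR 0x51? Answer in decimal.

251

42 = 00101010
0xB0 = 10110000
→ OR → 10111010 = 186
0x51 = 01010001
→ OR → 11111011 = 251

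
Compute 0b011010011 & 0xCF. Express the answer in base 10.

195

a = 11010011
0xCF = 11001111
AND → 11000011 = 195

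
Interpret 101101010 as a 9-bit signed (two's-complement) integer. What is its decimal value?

-150

pattern = 101101010 (MSB is 1 ⇒ negative)
Invert: 010010101, add 1 → 010010110 = 150, so the value is -150.
(Equivalently: 362 - 2^9 = 362 - 512 = -150.)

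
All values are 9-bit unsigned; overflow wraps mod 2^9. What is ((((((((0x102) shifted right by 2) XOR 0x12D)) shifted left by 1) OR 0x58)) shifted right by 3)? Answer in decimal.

0x102 = 100000010
→ shifted right by 2 → 001000000 = 64
0x12D = 100101101
→ XOR → 101101101 = 365
→ shifted left by 1 (mod 2^9) → 011011010 = 218
0x58 = 001011000
→ OR → 011011010 = 218
→ shifted right by 3 → 000011011 = 27

27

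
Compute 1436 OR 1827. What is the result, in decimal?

1983

1436 = 10110011100
1827 = 11100100011
 OR → 11110111111 = 1983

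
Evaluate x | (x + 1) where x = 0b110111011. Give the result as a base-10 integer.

x = 110111011 = 443
x + 1 = 110111100
OR    = 110111111 = 447
(x | (x + 1) sets the lowest cleared bit.)

447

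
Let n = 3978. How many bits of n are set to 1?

3978 = 111110001010
Count the 1s: 1 + 1 + 1 + 1 + 1 + 1 + 1 = 7

7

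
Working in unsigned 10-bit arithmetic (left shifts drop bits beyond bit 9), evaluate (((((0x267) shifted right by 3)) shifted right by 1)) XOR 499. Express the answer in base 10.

469

0x267 = 1001100111
→ shifted right by 3 → 0001001100 = 76
→ shifted right by 1 → 0000100110 = 38
499 = 0111110011
→ XOR → 0111010101 = 469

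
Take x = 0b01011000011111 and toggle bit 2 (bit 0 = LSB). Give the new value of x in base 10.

x = 01011000011111
bit 2 is currently 1; toggle it via x ^ (1 << 2) = x ^ 4
→ 01011000011011 = 5659

5659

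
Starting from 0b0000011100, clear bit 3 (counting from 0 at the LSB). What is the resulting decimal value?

20

x = 0000011100
bit 3 is currently 1; clear it via x & ~(1 << 3) = x & ~8
→ 0000010100 = 20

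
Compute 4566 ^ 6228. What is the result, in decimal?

4566 = 1000111010110
6228 = 1100001010100
XOR → 0100110000010 = 2434

2434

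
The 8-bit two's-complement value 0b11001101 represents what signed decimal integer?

-51

pattern = 11001101 (MSB is 1 ⇒ negative)
Invert: 00110010, add 1 → 00110011 = 51, so the value is -51.
(Equivalently: 205 - 2^8 = 205 - 256 = -51.)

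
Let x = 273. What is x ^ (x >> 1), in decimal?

409

x = 100010001 = 273
x>>1 = 010001000
XOR  = 110011001 = 409
(x ^ (x >> 1) gives the standard binary-reflected Gray code of x.)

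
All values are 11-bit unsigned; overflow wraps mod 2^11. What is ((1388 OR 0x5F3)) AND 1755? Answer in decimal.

1243

1388 = 10101101100
0x5F3 = 10111110011
→ OR → 10111111111 = 1535
1755 = 11011011011
→ AND → 10011011011 = 1243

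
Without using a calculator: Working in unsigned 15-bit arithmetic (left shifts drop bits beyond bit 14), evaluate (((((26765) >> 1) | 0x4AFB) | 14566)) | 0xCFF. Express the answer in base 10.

32511

26765 = 110100010001101
→ >> 1 → 011010001000110 = 13382
0x4AFB = 100101011111011
→ | → 111111011111111 = 32511
14566 = 011100011100110
→ | → 111111011111111 = 32511
0xCFF = 000110011111111
→ | → 111111011111111 = 32511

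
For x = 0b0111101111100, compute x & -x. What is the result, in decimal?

4

x = 111101111100 = 3964
-x (two's complement) = …000010000100
AND   = 000000000100 = 4
(x & -x isolates the lowest set bit of x.)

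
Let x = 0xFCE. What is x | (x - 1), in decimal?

4047

x = 111111001110 = 4046
x - 1 = 111111001101
OR    = 111111001111 = 4047
(x | (x - 1) sets all bits below the lowest set bit.)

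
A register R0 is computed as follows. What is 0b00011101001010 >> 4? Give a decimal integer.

x = 11101001010
shift right by 4 → 00001110100 = 116
(equivalently, floor(1866 / 16))

116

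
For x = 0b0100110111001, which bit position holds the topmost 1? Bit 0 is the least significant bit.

0b0100110111001 = 100110111001
The topmost 1 is at position 11 (since 2^11 = 2048 ≤ 2489 < 4096).

11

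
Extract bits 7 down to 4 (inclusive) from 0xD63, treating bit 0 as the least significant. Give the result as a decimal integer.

6

v = 110101100011
Shift right by 4: 11010110
Mask low 4 bits: 0110 = 6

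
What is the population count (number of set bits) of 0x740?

4

0x740 = 11101000000
Count the 1s: 1 + 1 + 1 + 1 = 4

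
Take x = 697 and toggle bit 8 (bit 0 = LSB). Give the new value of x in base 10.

953

x = 1010111001
bit 8 is currently 0; toggle it via x ^ (1 << 8) = x ^ 256
→ 1110111001 = 953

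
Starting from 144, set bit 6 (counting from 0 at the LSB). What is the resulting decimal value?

x = 00000010010000
bit 6 is currently 0; set it via x | (1 << 6) = x | 64
→ 00000011010000 = 208

208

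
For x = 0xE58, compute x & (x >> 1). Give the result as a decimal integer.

x = 111001011000 = 3672
x>>1 = 011100101100
AND  = 011000001000 = 1544
(x & (x >> 1) has a 1 wherever x has two consecutive 1 bits.)

1544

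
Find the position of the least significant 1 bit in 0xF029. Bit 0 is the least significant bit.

0

0xF029 = 1111000000101001
Trailing zeros: 0, so the lowest set bit is bit 0 (value 1).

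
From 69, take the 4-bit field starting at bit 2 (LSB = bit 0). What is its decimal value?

v = 01000101
Shift right by 2: 010001
Mask low 4 bits: 0001 = 1

1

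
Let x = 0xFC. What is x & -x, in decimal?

4

x = 11111100 = 252
-x (two's complement) = …00000100
AND   = 00000100 = 4
(x & -x isolates the lowest set bit of x.)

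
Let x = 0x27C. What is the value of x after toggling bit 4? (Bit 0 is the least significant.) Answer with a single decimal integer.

620

x = 001001111100
bit 4 is currently 1; toggle it via x ^ (1 << 4) = x ^ 16
→ 001001101100 = 620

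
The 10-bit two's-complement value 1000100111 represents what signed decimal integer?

pattern = 1000100111 (MSB is 1 ⇒ negative)
Invert: 0111011000, add 1 → 0111011001 = 473, so the value is -473.
(Equivalently: 551 - 2^10 = 551 - 1024 = -473.)

-473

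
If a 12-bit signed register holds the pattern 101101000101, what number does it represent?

-1211

pattern = 101101000101 (MSB is 1 ⇒ negative)
Invert: 010010111010, add 1 → 010010111011 = 1211, so the value is -1211.
(Equivalently: 2885 - 2^12 = 2885 - 4096 = -1211.)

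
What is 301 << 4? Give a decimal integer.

301 = 0000100101101
shift left by 4 → 1001011010000 = 4816
(equivalently, 301 × 2^4 = 301 × 16)

4816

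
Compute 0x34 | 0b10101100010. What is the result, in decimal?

1398

0x34 = 00000110100
b = 10101100010
 OR → 10101110110 = 1398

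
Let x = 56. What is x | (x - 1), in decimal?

63

x = 111000 = 56
x - 1 = 110111
OR    = 111111 = 63
(x | (x - 1) sets all bits below the lowest set bit.)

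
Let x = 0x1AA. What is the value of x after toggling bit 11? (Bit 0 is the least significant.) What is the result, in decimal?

x = 000110101010
bit 11 is currently 0; toggle it via x ^ (1 << 11) = x ^ 2048
→ 100110101010 = 2474

2474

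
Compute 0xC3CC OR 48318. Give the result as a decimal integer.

65534

0xC3CC = 1100001111001100
48318 = 1011110010111110
 OR → 1111111111111110 = 65534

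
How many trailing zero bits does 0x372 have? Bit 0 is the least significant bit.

1

0x372 = 1101110010
Trailing zeros: 1, so the lowest set bit is bit 1 (value 2).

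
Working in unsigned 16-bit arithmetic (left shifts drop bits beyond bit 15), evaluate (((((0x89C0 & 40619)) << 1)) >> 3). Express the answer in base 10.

0x89C0 = 1000100111000000
40619 = 1001111010101011
→ & → 1000100010000000 = 34944
→ << 1 (mod 2^16) → 0001000100000000 = 4352
→ >> 3 → 0000001000100000 = 544

544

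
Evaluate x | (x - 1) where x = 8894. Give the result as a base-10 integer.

8895

x = 10001010111110 = 8894
x - 1 = 10001010111101
OR    = 10001010111111 = 8895
(x | (x - 1) sets all bits below the lowest set bit.)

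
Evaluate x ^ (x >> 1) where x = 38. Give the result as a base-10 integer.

x = 100110 = 38
x>>1 = 010011
XOR  = 110101 = 53
(x ^ (x >> 1) gives the standard binary-reflected Gray code of x.)

53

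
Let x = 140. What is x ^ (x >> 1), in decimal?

x = 10001100 = 140
x>>1 = 01000110
XOR  = 11001010 = 202
(x ^ (x >> 1) gives the standard binary-reflected Gray code of x.)

202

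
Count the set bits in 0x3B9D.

10

0x3B9D = 11101110011101
Count the 1s: 1 + 1 + 1 + 1 + 1 + 1 + 1 + 1 + 1 + 1 = 10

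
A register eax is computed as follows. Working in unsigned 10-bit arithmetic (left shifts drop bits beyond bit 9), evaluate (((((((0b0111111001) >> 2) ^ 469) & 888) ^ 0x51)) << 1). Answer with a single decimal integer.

754

0b0111111001 = 0111111001
→ >> 2 → 0001111110 = 126
469 = 0111010101
→ ^ → 0110101011 = 427
888 = 1101111000
→ & → 0100101000 = 296
0x51 = 0001010001
→ ^ → 0101111001 = 377
→ << 1 (mod 2^10) → 1011110010 = 754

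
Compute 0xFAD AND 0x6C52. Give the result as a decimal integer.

0xFAD = 000111110101101
0x6C52 = 110110001010010
AND → 000110000000000 = 3072

3072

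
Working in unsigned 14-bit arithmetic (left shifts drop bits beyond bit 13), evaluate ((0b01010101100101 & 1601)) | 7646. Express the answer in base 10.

7647

0b01010101100101 = 01010101100101
1601 = 00011001000001
→ & → 00010001000001 = 1089
7646 = 01110111011110
→ | → 01110111011111 = 7647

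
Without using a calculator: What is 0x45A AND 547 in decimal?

2

0x45A = 10001011010
547 = 01000100011
AND → 00000000010 = 2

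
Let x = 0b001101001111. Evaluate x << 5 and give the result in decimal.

x = 000001101001111
shift left by 5 → 110100111100000 = 27104
(equivalently, 847 × 2^5 = 847 × 32)

27104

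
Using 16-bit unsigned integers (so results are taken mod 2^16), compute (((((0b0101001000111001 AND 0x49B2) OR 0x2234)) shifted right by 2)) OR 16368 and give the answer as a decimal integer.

0b0101001000111001 = 0101001000111001
0x49B2 = 0100100110110010
→ AND → 0100000000110000 = 16432
0x2234 = 0010001000110100
→ OR → 0110001000110100 = 25140
→ shifted right by 2 → 0001100010001101 = 6285
16368 = 0011111111110000
→ OR → 0011111111111101 = 16381

16381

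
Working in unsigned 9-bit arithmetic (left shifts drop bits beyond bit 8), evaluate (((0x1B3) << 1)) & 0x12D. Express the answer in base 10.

292

0x1B3 = 110110011
→ << 1 (mod 2^9) → 101100110 = 358
0x12D = 100101101
→ & → 100100100 = 292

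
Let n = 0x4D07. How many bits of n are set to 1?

7

0x4D07 = 100110100000111
Count the 1s: 1 + 1 + 1 + 1 + 1 + 1 + 1 = 7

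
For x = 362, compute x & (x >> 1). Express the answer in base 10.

32

x = 101101010 = 362
x>>1 = 010110101
AND  = 000100000 = 32
(x & (x >> 1) has a 1 wherever x has two consecutive 1 bits.)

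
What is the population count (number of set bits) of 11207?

11207 = 10101111000111
Count the 1s: 1 + 1 + 1 + 1 + 1 + 1 + 1 + 1 + 1 = 9

9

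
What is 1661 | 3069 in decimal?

4093

1661 = 011001111101
3069 = 101111111101
 OR → 111111111101 = 4093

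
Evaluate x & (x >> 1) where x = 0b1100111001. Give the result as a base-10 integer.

280

x = 1100111001 = 825
x>>1 = 0110011100
AND  = 0100011000 = 280
(x & (x >> 1) has a 1 wherever x has two consecutive 1 bits.)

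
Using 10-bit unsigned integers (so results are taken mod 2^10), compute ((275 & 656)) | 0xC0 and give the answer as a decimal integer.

275 = 0100010011
656 = 1010010000
→ & → 0000010000 = 16
0xC0 = 0011000000
→ | → 0011010000 = 208

208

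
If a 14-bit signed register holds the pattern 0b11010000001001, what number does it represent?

-3063

pattern = 11010000001001 (MSB is 1 ⇒ negative)
Invert: 00101111110110, add 1 → 00101111110111 = 3063, so the value is -3063.
(Equivalently: 13321 - 2^14 = 13321 - 16384 = -3063.)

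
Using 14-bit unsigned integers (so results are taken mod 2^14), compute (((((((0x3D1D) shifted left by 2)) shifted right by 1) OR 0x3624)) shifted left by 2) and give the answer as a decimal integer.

0x3D1D = 11110100011101
→ shifted left by 2 (mod 2^14) → 11010001110100 = 13428
→ shifted right by 1 → 01101000111010 = 6714
0x3624 = 11011000100100
→ OR → 11111000111110 = 15934
→ shifted left by 2 (mod 2^14) → 11100011111000 = 14584

14584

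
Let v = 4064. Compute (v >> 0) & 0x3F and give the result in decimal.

32

v = 000111111100000
Shift right by 0: 000111111100000
Mask low 6 bits: 100000 = 32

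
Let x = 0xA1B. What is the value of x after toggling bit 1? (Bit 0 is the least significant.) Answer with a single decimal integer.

2585

x = 00101000011011
bit 1 is currently 1; toggle it via x ^ (1 << 1) = x ^ 2
→ 00101000011001 = 2585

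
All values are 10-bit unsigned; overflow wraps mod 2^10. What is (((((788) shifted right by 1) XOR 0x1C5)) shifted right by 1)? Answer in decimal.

788 = 1100010100
→ shifted right by 1 → 0110001010 = 394
0x1C5 = 0111000101
→ XOR → 0001001111 = 79
→ shifted right by 1 → 0000100111 = 39

39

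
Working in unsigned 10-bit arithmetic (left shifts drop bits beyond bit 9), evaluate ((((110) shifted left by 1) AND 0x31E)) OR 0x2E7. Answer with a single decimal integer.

110 = 0001101110
→ shifted left by 1 (mod 2^10) → 0011011100 = 220
0x31E = 1100011110
→ AND → 0000011100 = 28
0x2E7 = 1011100111
→ OR → 1011111111 = 767

767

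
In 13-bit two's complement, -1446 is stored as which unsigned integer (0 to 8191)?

6746

1446 in 13 bits: 0010110100110
Invert: 1101001011001
Add 1:  1101001011010 = 6746
(Check: 2^13 - 1446 = 8192 - 1446 = 6746.)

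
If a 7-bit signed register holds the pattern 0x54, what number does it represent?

-44

pattern = 1010100 (MSB is 1 ⇒ negative)
Invert: 0101011, add 1 → 0101100 = 44, so the value is -44.
(Equivalently: 84 - 2^7 = 84 - 128 = -44.)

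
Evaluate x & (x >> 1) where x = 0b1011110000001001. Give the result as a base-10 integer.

7168

x = 1011110000001001 = 48137
x>>1 = 0101111000000100
AND  = 0001110000000000 = 7168
(x & (x >> 1) has a 1 wherever x has two consecutive 1 bits.)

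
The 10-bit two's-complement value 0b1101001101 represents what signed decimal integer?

-179

pattern = 1101001101 (MSB is 1 ⇒ negative)
Invert: 0010110010, add 1 → 0010110011 = 179, so the value is -179.
(Equivalently: 845 - 2^10 = 845 - 1024 = -179.)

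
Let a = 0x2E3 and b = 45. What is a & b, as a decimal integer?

33

0x2E3 = 1011100011
45 = 0000101101
AND → 0000100001 = 33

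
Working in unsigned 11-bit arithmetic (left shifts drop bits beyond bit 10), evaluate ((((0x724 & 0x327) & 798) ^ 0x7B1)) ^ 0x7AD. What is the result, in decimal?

0x724 = 11100100100
0x327 = 01100100111
→ & → 01100100100 = 804
798 = 01100011110
→ & → 01100000100 = 772
0x7B1 = 11110110001
→ ^ → 10010110101 = 1205
0x7AD = 11110101101
→ ^ → 01100011000 = 792

792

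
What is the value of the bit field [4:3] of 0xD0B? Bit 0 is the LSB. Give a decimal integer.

v = 110100001011
Shift right by 3: 110100001
Mask low 2 bits: 01 = 1

1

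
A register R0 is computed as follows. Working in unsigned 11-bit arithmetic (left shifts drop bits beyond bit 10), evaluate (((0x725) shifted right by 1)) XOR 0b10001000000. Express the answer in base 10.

0x725 = 11100100101
→ shifted right by 1 → 01110010010 = 914
0b10001000000 = 10001000000
→ XOR → 11111010010 = 2002

2002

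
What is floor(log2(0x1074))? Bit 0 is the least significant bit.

0x1074 = 1000001110100
The topmost 1 is at position 12 (since 2^12 = 4096 ≤ 4212 < 8192).

12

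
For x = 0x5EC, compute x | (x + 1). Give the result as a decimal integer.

x = 10111101100 = 1516
x + 1 = 10111101101
OR    = 10111101101 = 1517
(x | (x + 1) sets the lowest cleared bit.)

1517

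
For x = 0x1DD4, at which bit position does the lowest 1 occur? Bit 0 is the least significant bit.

2

0x1DD4 = 1110111010100
Trailing zeros: 2, so the lowest set bit is bit 2 (value 4).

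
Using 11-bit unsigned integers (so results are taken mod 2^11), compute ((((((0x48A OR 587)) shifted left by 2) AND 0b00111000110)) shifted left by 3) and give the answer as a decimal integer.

0x48A = 10010001010
587 = 01001001011
→ OR → 11011001011 = 1739
→ shifted left by 2 (mod 2^11) → 01100101100 = 812
0b00111000110 = 00111000110
→ AND → 00100000100 = 260
→ shifted left by 3 (mod 2^11) → 00000100000 = 32

32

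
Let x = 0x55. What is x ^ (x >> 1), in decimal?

127

x = 1010101 = 85
x>>1 = 0101010
XOR  = 1111111 = 127
(x ^ (x >> 1) gives the standard binary-reflected Gray code of x.)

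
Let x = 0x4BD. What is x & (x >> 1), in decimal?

28

x = 10010111101 = 1213
x>>1 = 01001011110
AND  = 00000011100 = 28
(x & (x >> 1) has a 1 wherever x has two consecutive 1 bits.)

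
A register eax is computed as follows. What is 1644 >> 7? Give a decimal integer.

1644 = 11001101100
shift right by 7 → 00000001100 = 12
(equivalently, floor(1644 / 128))

12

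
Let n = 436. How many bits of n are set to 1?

436 = 110110100
Count the 1s: 1 + 1 + 1 + 1 + 1 = 5

5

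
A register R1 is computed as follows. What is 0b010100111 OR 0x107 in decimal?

423

a = 010100111
0x107 = 100000111
 OR → 110100111 = 423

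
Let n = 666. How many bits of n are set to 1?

5

666 = 1010011010
Count the 1s: 1 + 1 + 1 + 1 + 1 = 5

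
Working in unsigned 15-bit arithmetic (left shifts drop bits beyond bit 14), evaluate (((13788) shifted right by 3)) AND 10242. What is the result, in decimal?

2

13788 = 011010111011100
→ shifted right by 3 → 000011010111011 = 1723
10242 = 010100000000010
→ AND → 000000000000010 = 2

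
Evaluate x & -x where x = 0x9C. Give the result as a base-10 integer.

4

x = 10011100 = 156
-x (two's complement) = …01100100
AND   = 00000100 = 4
(x & -x isolates the lowest set bit of x.)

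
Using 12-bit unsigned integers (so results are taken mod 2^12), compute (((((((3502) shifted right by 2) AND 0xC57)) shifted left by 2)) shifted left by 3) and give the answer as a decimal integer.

2144

3502 = 110110101110
→ shifted right by 2 → 001101101011 = 875
0xC57 = 110001010111
→ AND → 000001000011 = 67
→ shifted left by 2 (mod 2^12) → 000100001100 = 268
→ shifted left by 3 (mod 2^12) → 100001100000 = 2144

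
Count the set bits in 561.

4

561 = 1000110001
Count the 1s: 1 + 1 + 1 + 1 = 4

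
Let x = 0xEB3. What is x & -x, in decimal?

x = 111010110011 = 3763
-x (two's complement) = …000101001101
AND   = 000000000001 = 1
(x & -x isolates the lowest set bit of x.)

1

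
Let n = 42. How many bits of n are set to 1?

42 = 101010
Count the 1s: 1 + 1 + 1 = 3

3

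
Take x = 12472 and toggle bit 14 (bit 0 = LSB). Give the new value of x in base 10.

28856

x = 011000010111000
bit 14 is currently 0; toggle it via x ^ (1 << 14) = x ^ 16384
→ 111000010111000 = 28856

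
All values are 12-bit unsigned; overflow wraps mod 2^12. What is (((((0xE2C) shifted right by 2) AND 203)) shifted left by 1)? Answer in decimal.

0xE2C = 111000101100
→ shifted right by 2 → 001110001011 = 907
203 = 000011001011
→ AND → 000010001011 = 139
→ shifted left by 1 (mod 2^12) → 000100010110 = 278

278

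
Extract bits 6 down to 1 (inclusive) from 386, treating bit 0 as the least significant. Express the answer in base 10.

1

v = 110000010
Shift right by 1: 11000001
Mask low 6 bits: 000001 = 1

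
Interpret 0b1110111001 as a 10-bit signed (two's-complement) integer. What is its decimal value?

pattern = 1110111001 (MSB is 1 ⇒ negative)
Invert: 0001000110, add 1 → 0001000111 = 71, so the value is -71.
(Equivalently: 953 - 2^10 = 953 - 1024 = -71.)

-71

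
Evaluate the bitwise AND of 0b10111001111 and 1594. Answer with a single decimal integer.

1034

a = 10111001111
1594 = 11000111010
AND → 10000001010 = 1034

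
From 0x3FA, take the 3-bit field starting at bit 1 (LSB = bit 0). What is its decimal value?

v = 01111111010
Shift right by 1: 0111111101
Mask low 3 bits: 101 = 5

5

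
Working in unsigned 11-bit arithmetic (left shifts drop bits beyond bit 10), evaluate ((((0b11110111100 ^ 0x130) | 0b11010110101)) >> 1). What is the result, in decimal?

0b11110111100 = 11110111100
0x130 = 00100110000
→ ^ → 11010001100 = 1676
0b11010110101 = 11010110101
→ | → 11010111101 = 1725
→ >> 1 → 01101011110 = 862

862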